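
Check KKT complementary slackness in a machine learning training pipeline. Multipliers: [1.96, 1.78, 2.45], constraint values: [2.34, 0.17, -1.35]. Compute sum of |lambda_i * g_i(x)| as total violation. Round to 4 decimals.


KKT complementary slackness check:
lambda_1 * g_1 = 1.96 * 2.34 = 4.5864
lambda_2 * g_2 = 1.78 * 0.17 = 0.3026
lambda_3 * g_3 = 2.45 * -1.35 = -3.3075
Total violation = 4.5864 + 0.3026 + 3.3075 = 8.1965


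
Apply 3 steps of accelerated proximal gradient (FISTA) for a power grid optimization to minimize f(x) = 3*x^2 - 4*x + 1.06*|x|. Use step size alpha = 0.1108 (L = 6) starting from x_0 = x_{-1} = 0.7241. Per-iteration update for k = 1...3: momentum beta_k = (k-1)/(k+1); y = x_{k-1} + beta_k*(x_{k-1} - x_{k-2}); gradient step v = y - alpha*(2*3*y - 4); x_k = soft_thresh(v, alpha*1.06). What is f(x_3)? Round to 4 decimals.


FISTA on f(x) = 3*x^2 - 4*x + 1.06*|x|
L = 6, alpha = 0.1108
Iteration 1: beta = 0.0, y = 0.7241 + 0.0*(0.7241 - 0.7241) = 0.7241
  grad(y) = 0.3446, v = y - alpha*grad = 0.6859
  prox(v) = soft_thresh(0.6859, 0.1174) = 0.5685
Iteration 2: beta = 0.3333, y = 0.5685 + 0.3333*(0.5685 - 0.7241) = 0.5166
  grad(y) = -0.9004, v = y - alpha*grad = 0.6164
  prox(v) = soft_thresh(0.6164, 0.1174) = 0.4989
Iteration 3: beta = 0.5, y = 0.4989 + 0.5*(0.4989 - 0.5685) = 0.4641
  grad(y) = -1.2152, v = y - alpha*grad = 0.5988
  prox(v) = soft_thresh(0.5988, 0.1174) = 0.4813
f(x_3) = 3*0.4813^2 - 4*0.4813 + 1.06*|0.4813| = -0.7201


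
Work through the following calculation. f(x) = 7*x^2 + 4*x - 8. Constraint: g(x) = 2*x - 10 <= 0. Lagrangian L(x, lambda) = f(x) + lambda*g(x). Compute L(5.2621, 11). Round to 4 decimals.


Step 1: Evaluate f(x).
f(5.2621) = 7*5.2621^2 + 4*5.2621 - 8 = 206.8763
Step 2: Evaluate g(x).
g(5.2621) = 2*5.2621 - 10 = 0.5242
Step 3: Compute Lagrangian.
L = 206.8763 + 11*0.5242 = 212.6425


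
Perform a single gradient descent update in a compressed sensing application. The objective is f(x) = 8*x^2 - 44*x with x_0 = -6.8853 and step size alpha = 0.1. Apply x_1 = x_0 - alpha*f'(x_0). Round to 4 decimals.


We compute the gradient at x_0 and apply the update.
f'(x) = 16*x - 44
f'(-6.8853) = 16*-6.8853 - 44 = -154.1648
x_1 = -6.8853 - 0.1*-154.1648 = 8.5312


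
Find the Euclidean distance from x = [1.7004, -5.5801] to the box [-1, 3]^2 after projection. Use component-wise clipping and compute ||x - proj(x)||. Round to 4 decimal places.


Project each component onto [-1, 3].
clip(1.7004) = 1.7004, clip(-5.5801) = -1.0
Projection = [1.7004, -1.0]
Squared diffs: [0.0, 20.9773]
Distance = sqrt(20.9773) = 4.5801


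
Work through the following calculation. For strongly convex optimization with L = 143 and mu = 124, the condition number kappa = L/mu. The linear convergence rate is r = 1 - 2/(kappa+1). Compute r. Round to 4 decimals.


Step 1: Compute the condition number.
kappa = L/mu = 143/124 = 1.1532
Step 2: Compute the convergence rate.
r = 1 - 2/(kappa + 1) = 1 - 2*mu/(L + mu) = (L - mu)/(L + mu) = 19/267 = 0.0712


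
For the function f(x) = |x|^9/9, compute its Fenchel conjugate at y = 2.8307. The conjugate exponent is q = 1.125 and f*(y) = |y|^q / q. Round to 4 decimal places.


The conjugate exponent q satisfies 1/p + 1/q = 1.
p = 9, so q = 9/(9 - 1) = 1.125
|y|^q = 2.8307^1.125 = 3.2239
f*(2.8307) = 3.2239 / 1.125 = 2.8657


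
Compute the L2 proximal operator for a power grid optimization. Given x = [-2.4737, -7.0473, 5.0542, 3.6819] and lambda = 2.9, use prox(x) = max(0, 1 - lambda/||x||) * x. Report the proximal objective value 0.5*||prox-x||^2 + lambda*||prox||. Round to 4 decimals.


Step 1: Compute ||x||.
||x|| = 9.7409
Step 2: Compute scaling factor.
scale = max(0, 1 - 2.9/9.7409) = 0.7023
Step 3: prox(x) = [-1.7372, -4.9492, 3.5495, 2.5857]
||prox(x)|| = 6.8409
Step 4: Proximal objective.
0.5*||prox-x||^2 = 4.205
lambda*||prox|| = 19.8386
Total = 24.0436


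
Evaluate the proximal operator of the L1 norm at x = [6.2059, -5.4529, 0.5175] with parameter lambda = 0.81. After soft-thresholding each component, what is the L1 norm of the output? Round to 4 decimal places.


Soft-thresholding with lambda = 0.81:
prox(6.2059) = sign(6.2059)*max(|6.2059| - 0.81, 0) = 5.3959
prox(-5.4529) = sign(-5.4529)*max(|-5.4529| - 0.81, 0) = -4.6429
prox(0.5175) = sign(0.5175)*max(|0.5175| - 0.81, 0) = 0.0
prox(x) = [5.3959, -4.6429, 0.0]
||prox(x)||_1 = 5.3959 + 4.6429 + 0.0 = 10.0388


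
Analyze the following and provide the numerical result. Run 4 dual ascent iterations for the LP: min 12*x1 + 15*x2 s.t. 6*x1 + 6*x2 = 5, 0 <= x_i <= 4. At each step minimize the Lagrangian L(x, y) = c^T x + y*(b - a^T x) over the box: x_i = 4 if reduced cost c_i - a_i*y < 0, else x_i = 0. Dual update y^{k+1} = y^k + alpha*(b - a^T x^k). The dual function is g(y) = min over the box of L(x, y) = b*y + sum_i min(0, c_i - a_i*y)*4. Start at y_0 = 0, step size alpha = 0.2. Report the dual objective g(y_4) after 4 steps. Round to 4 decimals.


Dual ascent for LP: min 12*x1 + 15*x2, 6*x1 + 6*x2 = 5, 0 <= x_i <= 4
Step 1: y^k = 0.0, reduced costs: (12.0, 15.0)
  x^k = (0.0, 0.0), subgradient = b - a^T x = 5.0
  y^{k+1} = 0.0 + 0.2*5.0 = 1.0
Step 2: y^k = 1.0, reduced costs: (6.0, 9.0)
  x^k = (0.0, 0.0), subgradient = b - a^T x = 5.0
  y^{k+1} = 1.0 + 0.2*5.0 = 2.0
Step 3: y^k = 2.0, reduced costs: (0.0, 3.0)
  x^k = (0.0, 0.0), subgradient = b - a^T x = 5.0
  y^{k+1} = 2.0 + 0.2*5.0 = 3.0
Step 4: y^k = 3.0, reduced costs: (-6.0, -3.0)
  x^k = (4.0, 4.0), subgradient = b - a^T x = -43.0
  y^{k+1} = 3.0 + 0.2*-43.0 = -5.6
Dual objective at y_4 = -5.6: reduced costs (45.6, 48.6), box minimizer x = (0.0, 0.0)
g(y_4) = b*y + (c1 - a1*y)*x1 + (c2 - a2*y)*x2 = 5*(-5.6) + 45.6*0.0 + 48.6*0.0 = -28.0 + 0.0 + 0.0 = -28.0


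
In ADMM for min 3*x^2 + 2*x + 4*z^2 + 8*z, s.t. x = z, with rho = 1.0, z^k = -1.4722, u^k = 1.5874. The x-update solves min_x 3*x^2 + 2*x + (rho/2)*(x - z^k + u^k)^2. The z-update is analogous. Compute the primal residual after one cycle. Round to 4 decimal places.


ADMM iteration with rho = 1.0, z^k = -1.4722, u^k = 1.5874
Step 1: x-update.
Minimize 3*x^2 + 2*x + (1.0/2)*(x + 1.4722 + 1.5874)^2
FOC: (2*3 + 1.0)*x = -2 + 1.0*(-1.4722 - 1.5874)
x^{k+1} = -0.7228
Step 2: z-update.
Minimize 4*z^2 + 8*z + (1.0/2)*(-0.7228 - z + 1.5874)^2
FOC: (2*4 + 1.0)*z = -8 + 1.0*(-0.7228 + 1.5874)
z^{k+1} = -0.7928
Step 3: u-update.
u^{k+1} = 1.5874 - 0.7228 + 0.7928 = 1.6574
Step 4: Primal residual = |-0.7228 + 0.7928| = 0.07


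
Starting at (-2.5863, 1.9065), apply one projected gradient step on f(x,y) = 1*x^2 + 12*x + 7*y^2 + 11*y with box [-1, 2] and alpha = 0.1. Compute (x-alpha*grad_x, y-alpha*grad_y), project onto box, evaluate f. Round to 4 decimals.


Step 1: Compute gradient at (-2.5863, 1.9065).
grad_x = 2*1*-2.5863 + 12 = 6.8274
grad_y = 2*7*1.9065 + 11 = 37.691
Step 2: Gradient step.
x_raw = -2.5863 - 0.1*6.8274 = -3.269
y_raw = 1.9065 - 0.1*37.691 = -1.8626
Step 3: Project onto [-1, 2].
x_proj = clip(-3.269) = -1.0
y_proj = clip(-1.8626) = -1.0
Step 4: Evaluate f.
f(-1.0, -1.0) = -15.0


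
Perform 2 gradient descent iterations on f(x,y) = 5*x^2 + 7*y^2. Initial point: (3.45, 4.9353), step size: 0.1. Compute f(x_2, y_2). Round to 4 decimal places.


Gradient descent on f(x,y) = 5*x^2 + 7*y^2.
Starting point: (3.45, 4.9353), alpha = 0.1
Step 1: grad_x = 2*5*3.45 = 34.5, grad_y = 2*7*4.9353 = 69.0942
  x_1 = 3.45 - 0.1*34.5 = 0.0
  y_1 = 4.9353 - 0.1*69.0942 = -1.9741
Step 2: grad_x = 2*5*0.0 = 0.0, grad_y = 2*7*-1.9741 = -27.6377
  x_2 = 0.0 - 0.1*0.0 = 0.0
  y_2 = -1.9741 - 0.1*-27.6377 = 0.7896
f(0.0, 0.7896) = 5*0.0^2 + 7*0.7896^2 = 4.3648


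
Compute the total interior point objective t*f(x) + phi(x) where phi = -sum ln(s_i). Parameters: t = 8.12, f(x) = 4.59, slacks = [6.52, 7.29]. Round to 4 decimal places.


Step 1: Compute log-barrier.
ln values: [1.8749, 1.9865]
phi = -(1.8749 + 1.9865) = -3.8614
Step 2: Compute augmented objective.
t*f(x) = 8.12*4.59 = 37.2708
Total = 37.2708 - 3.8614 = 33.4094


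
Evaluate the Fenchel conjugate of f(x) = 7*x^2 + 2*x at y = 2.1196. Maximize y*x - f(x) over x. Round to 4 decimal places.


f*(y) = sup_x {y*x - a*x^2 - b*x} = sup_x {(y-b)*x - a*x^2}
FOC: (y - b) - 2a*x = 0 => x* = (y - b)/(2a)
x* = (2.1196 - 2)/(2*7) = 0.0085
f*(2.1196) = (y-b)^2/(4a) = (2.1196 - 2)^2/(4*7)
= 0.0143/28 = 0.0005


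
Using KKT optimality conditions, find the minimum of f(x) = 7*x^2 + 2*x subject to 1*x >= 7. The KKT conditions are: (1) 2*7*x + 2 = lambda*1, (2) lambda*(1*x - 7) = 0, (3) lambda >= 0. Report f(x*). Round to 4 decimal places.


Step 1: Try lambda = 0 (constraint inactive).
x_unc = -2/(2*7) = -0.1429
Check: 1*-0.1429 = -0.1429 < 7 -- violated!
Step 2: Constraint must be active: 1*x = 7
x* = 7/1 = 7.0
lambda = (2*7*7.0 + 2)/1 = 100.0
Step 3: Compute optimal value.
f(x*) = 7*7.0^2 + 2*7.0 = 357.0


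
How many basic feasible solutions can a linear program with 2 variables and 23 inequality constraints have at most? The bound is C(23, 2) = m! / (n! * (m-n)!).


Each vertex corresponds to some choice of n active constraints out of m, so the number of vertices is at most C(m, n) = m! / (n!(m-n)!).
m = 23, n = 2
Numerator: 23 * 22
Denominator: 2! = 2
C(23, 2) = 253


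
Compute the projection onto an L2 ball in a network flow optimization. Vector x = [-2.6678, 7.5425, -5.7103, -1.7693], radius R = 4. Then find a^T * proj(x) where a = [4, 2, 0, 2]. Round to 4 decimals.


Step 1: Compute ||x|| (intermediates to 6 decimals).
||x|| = sqrt((-2.6678)^2 + 7.5425^2 + (-5.7103)^2 + (-1.7693)^2) = 9.987212
Step 2: Project.
Since ||x|| > R, scale = R/||x|| = 4/9.987212 = 0.400512, proj(x) = scale * x
proj(x) = [-1.068486, 3.020862, -2.287044, -0.708626]
Step 3: Dot product.
a^T * proj(x) = 4*(-1.068486) + 2*3.020862 + 0*(-2.287044) + 2*(-0.708626) = 0.3505


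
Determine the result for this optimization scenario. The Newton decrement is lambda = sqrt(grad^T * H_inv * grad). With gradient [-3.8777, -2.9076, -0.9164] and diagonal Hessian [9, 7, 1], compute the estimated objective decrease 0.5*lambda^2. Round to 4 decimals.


Step 1: H is diagonal, so H^(-1) * g = [-0.4309, -0.4154, -0.9164].
Step 2: g^T H^(-1) g = sum_i g_i^2 / H_ii
  = (-3.8777)^2/9 + (-2.9076)^2/7 + (-0.9164)^2/1
  = 1.6707 + 1.2077 + 0.8398 = 3.7183
Step 3: Objective decrease = 0.5 * g^T H^(-1) g = 1.8591


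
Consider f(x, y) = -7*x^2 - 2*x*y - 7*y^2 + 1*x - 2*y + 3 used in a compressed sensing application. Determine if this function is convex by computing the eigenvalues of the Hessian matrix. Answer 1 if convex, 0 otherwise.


The Hessian of f(x,y) = -7*x^2 - 2*x*y - 7*y^2 + 1*x - 2*y + 3 is:
H = [[-14, -2], [-2, -14]]
Trace = -14 - 14 = -28
Determinant = -14*-14 - (-2)^2 = 192
Discriminant = (-28)^2 - 4*192 = 16.0
Eigenvalues: lambda_1 = -16.0, lambda_2 = -12.0
The function is not convex.

0


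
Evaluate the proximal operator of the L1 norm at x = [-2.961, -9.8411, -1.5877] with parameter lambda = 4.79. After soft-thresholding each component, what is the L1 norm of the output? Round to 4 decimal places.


Soft-thresholding with lambda = 4.79:
prox(-2.961) = sign(-2.961)*max(|-2.961| - 4.79, 0) = 0.0
prox(-9.8411) = sign(-9.8411)*max(|-9.8411| - 4.79, 0) = -5.0511
prox(-1.5877) = sign(-1.5877)*max(|-1.5877| - 4.79, 0) = 0.0
prox(x) = [0.0, -5.0511, 0.0]
||prox(x)||_1 = 0.0 + 5.0511 + 0.0 = 5.0511


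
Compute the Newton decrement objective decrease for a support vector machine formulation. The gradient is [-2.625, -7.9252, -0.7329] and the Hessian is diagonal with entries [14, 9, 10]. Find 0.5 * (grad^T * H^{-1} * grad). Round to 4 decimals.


Step 1: H is diagonal, so H^(-1) * g = [-0.1875, -0.8806, -0.0733].
Step 2: g^T H^(-1) g = sum_i g_i^2 / H_ii
  = (-2.625)^2/14 + (-7.9252)^2/9 + (-0.7329)^2/10
  = 0.4922 + 6.9788 + 0.0537 = 7.5247
Step 3: Objective decrease = 0.5 * g^T H^(-1) g = 3.7623


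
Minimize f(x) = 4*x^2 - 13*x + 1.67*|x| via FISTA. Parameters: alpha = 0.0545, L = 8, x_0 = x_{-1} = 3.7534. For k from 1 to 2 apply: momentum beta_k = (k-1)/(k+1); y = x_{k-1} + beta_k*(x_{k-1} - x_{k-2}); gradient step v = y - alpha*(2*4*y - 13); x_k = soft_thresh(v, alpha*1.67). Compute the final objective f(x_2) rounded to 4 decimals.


FISTA on f(x) = 4*x^2 - 13*x + 1.67*|x|
L = 8, alpha = 0.0545
Iteration 1: beta = 0.0, y = 3.7534 + 0.0*(3.7534 - 3.7534) = 3.7534
  grad(y) = 17.0272, v = y - alpha*grad = 2.8254
  prox(v) = soft_thresh(2.8254, 0.091) = 2.7344
Iteration 2: beta = 0.3333, y = 2.7344 + 0.3333*(2.7344 - 3.7534) = 2.3947
  grad(y) = 6.1579, v = y - alpha*grad = 2.0591
  prox(v) = soft_thresh(2.0591, 0.091) = 1.9681
f(x_2) = 4*1.9681^2 - 13*1.9681 + 1.67*|1.9681| = -6.8048


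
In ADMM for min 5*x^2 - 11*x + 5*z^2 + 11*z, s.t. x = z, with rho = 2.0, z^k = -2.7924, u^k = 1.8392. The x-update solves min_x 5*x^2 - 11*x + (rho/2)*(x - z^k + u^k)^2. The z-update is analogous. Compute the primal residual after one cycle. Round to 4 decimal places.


ADMM iteration with rho = 2.0, z^k = -2.7924, u^k = 1.8392
Step 1: x-update.
Minimize 5*x^2 - 11*x + (2.0/2)*(x + 2.7924 + 1.8392)^2
FOC: (2*5 + 2.0)*x = 11 + 2.0*(-2.7924 - 1.8392)
x^{k+1} = 0.1447
Step 2: z-update.
Minimize 5*z^2 + 11*z + (2.0/2)*(0.1447 - z + 1.8392)^2
FOC: (2*5 + 2.0)*z = -11 + 2.0*(0.1447 + 1.8392)
z^{k+1} = -0.586
Step 3: u-update.
u^{k+1} = 1.8392 + 0.1447 + 0.586 = 2.5699
Step 4: Primal residual = |0.1447 + 0.586| = 0.7307


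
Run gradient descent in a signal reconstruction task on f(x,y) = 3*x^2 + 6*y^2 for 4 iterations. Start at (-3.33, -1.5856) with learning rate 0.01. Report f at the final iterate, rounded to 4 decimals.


Gradient descent on f(x,y) = 3*x^2 + 6*y^2.
Starting point: (-3.33, -1.5856), alpha = 0.01
Step 1: grad_x = 2*3*-3.33 = -19.98, grad_y = 2*6*-1.5856 = -19.0272
  x_1 = -3.33 - 0.01*-19.98 = -3.1302
  y_1 = -1.5856 - 0.01*-19.0272 = -1.3953
Step 2: grad_x = 2*3*-3.1302 = -18.7812, grad_y = 2*6*-1.3953 = -16.7439
  x_2 = -3.1302 - 0.01*-18.7812 = -2.9424
  y_2 = -1.3953 - 0.01*-16.7439 = -1.2279
Step 3: grad_x = 2*3*-2.9424 = -17.6543, grad_y = 2*6*-1.2279 = -14.7347
  x_3 = -2.9424 - 0.01*-17.6543 = -2.7658
  y_3 = -1.2279 - 0.01*-14.7347 = -1.0805
Step 4: grad_x = 2*3*-2.7658 = -16.5951, grad_y = 2*6*-1.0805 = -12.9665
  x_4 = -2.7658 - 0.01*-16.5951 = -2.5999
  y_4 = -1.0805 - 0.01*-12.9665 = -0.9509
f(-2.5999, -0.9509) = 3*(-2.5999)^2 + 6*(-0.9509)^2 = 25.7033


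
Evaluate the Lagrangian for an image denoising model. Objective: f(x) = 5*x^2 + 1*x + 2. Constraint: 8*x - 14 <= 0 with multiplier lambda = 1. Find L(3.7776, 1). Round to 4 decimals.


Step 1: Evaluate f(x).
f(3.7776) = 5*3.7776^2 + 1*3.7776 + 2 = 77.1289
Step 2: Evaluate g(x).
g(3.7776) = 8*3.7776 - 14 = 16.2208
Step 3: Compute Lagrangian.
L = 77.1289 + 1*16.2208 = 93.3497


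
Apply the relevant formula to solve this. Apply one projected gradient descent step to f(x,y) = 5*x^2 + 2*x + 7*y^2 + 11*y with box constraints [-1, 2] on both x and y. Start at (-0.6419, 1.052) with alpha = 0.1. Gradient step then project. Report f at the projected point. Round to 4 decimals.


Step 1: Compute gradient at (-0.6419, 1.052).
grad_x = 2*5*-0.6419 + 2 = -4.419
grad_y = 2*7*1.052 + 11 = 25.728
Step 2: Gradient step.
x_raw = -0.6419 - 0.1*-4.419 = -0.2
y_raw = 1.052 - 0.1*25.728 = -1.5208
Step 3: Project onto [-1, 2].
x_proj = clip(-0.2) = -0.2
y_proj = clip(-1.5208) = -1.0
Step 4: Evaluate f.
f(-0.2, -1.0) = -4.2


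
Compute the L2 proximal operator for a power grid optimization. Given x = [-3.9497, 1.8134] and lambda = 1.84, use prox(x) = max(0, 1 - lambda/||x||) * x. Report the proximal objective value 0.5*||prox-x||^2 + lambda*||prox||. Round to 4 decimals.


Step 1: Compute ||x||.
||x|| = 4.3461
Step 2: Compute scaling factor.
scale = max(0, 1 - 1.84/4.3461) = 0.5766
Step 3: prox(x) = [-2.2775, 1.0457]
||prox(x)|| = 2.5061
Step 4: Proximal objective.
0.5*||prox-x||^2 = 1.6928
lambda*||prox|| = 4.6112
Total = 6.304


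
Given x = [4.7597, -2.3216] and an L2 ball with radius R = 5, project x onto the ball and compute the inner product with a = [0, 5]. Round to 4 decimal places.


Step 1: Compute ||x|| (intermediates to 6 decimals).
||x|| = sqrt(4.7597^2 + (-2.3216)^2) = 5.295712
Step 2: Project.
Since ||x|| > R, scale = R/||x|| = 5/5.295712 = 0.94416, proj(x) = scale * x
proj(x) = [4.493918, -2.191962]
Step 3: Dot product.
a^T * proj(x) = 0*4.493918 + 5*(-2.191962) = -10.9598


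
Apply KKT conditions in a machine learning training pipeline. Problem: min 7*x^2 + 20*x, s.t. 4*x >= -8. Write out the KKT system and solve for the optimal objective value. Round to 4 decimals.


Step 1: Try lambda = 0 (constraint inactive).
Stationarity: 2*7*x + 20 = 0
x* = -20/(2*7) = -10/7 = -1.4286 (rounded; the exact value -10/7 is used below)
Check constraint: 4*-1.4286 = -5.7144 >= -8 -- satisfied.
Step 2: Compute optimal value.
f(x*) = 7*(-10/7)^2 + 20*(-10/7) = -14.2857


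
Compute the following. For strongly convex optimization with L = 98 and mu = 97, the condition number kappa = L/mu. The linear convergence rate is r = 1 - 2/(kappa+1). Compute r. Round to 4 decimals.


Step 1: Compute the condition number.
kappa = L/mu = 98/97 = 1.0103
Step 2: Compute the convergence rate.
r = 1 - 2/(kappa + 1) = 1 - 2*mu/(L + mu) = (L - mu)/(L + mu) = 1/195 = 0.0051


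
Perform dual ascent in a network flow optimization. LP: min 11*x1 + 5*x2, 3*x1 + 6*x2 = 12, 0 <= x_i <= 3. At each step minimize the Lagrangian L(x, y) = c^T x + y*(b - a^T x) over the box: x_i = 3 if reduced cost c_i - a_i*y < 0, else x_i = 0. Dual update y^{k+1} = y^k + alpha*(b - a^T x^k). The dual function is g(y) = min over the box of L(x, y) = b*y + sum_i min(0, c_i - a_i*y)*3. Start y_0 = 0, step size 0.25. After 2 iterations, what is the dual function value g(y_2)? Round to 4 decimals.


Dual ascent for LP: min 11*x1 + 5*x2, 3*x1 + 6*x2 = 12, 0 <= x_i <= 3
Step 1: y^k = 0.0, reduced costs: (11.0, 5.0)
  x^k = (0.0, 0.0), subgradient = b - a^T x = 12.0
  y^{k+1} = 0.0 + 0.25*12.0 = 3.0
Step 2: y^k = 3.0, reduced costs: (2.0, -13.0)
  x^k = (0.0, 3.0), subgradient = b - a^T x = -6.0
  y^{k+1} = 3.0 + 0.25*-6.0 = 1.5
Dual objective at y_2 = 1.5: reduced costs (6.5, -4.0), box minimizer x = (0.0, 3.0)
g(y_2) = b*y + (c1 - a1*y)*x1 + (c2 - a2*y)*x2 = 12*1.5 + 6.5*0.0 + (-4.0)*3.0 = 18.0 + 0.0 - 12.0 = 6.0


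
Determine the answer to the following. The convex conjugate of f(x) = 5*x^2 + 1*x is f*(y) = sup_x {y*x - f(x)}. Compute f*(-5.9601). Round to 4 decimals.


f*(y) = sup_x {y*x - a*x^2 - b*x} = sup_x {(y-b)*x - a*x^2}
FOC: (y - b) - 2a*x = 0 => x* = (y - b)/(2a)
x* = (-5.9601 - 1)/(2*5) = -0.696
f*(-5.9601) = (y-b)^2/(4a) = (-5.9601 - 1)^2/(4*5)
= 48.443/20 = 2.4221


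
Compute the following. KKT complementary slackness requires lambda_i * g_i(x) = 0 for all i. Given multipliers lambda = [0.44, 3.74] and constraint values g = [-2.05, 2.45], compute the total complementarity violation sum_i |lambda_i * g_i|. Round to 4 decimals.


KKT complementary slackness check:
lambda_1 * g_1 = 0.44 * -2.05 = -0.902
lambda_2 * g_2 = 3.74 * 2.45 = 9.163
Total violation = 0.902 + 9.163 = 10.065


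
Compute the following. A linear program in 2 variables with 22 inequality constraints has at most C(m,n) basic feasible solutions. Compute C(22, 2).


Each vertex corresponds to some choice of n active constraints out of m, so the number of vertices is at most C(m, n) = m! / (n!(m-n)!).
m = 22, n = 2
Numerator: 22 * 21
Denominator: 2! = 2
C(22, 2) = 231


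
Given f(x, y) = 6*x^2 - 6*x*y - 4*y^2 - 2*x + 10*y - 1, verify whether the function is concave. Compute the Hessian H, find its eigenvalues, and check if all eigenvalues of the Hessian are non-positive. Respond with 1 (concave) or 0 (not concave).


The Hessian of f(x,y) = 6*x^2 - 6*x*y - 4*y^2 - 2*x + 10*y - 1 is:
H = [[12, -6], [-6, -8]]
Trace = 12 - 8 = 4
Determinant = 12*-8 - (-6)^2 = -132
Discriminant = (4)^2 - 4*-132 = 544.0
Eigenvalues: lambda_1 = -9.6619, lambda_2 = 13.6619
The function is not concave.

0


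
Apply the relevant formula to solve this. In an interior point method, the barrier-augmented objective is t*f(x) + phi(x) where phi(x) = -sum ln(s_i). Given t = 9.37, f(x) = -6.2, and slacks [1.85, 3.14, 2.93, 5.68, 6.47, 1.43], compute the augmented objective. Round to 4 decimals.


Step 1: Compute log-barrier.
ln values: [0.6152, 1.1442, 1.075, 1.737, 1.8672, 0.3577]
phi = -(0.6152 + 1.1442 + 1.075 + 1.737 + 1.8672 + 0.3577) = -6.7962
Step 2: Compute augmented objective.
t*f(x) = 9.37*-6.2 = -58.094
Total = -58.094 - 6.7962 = -64.8902


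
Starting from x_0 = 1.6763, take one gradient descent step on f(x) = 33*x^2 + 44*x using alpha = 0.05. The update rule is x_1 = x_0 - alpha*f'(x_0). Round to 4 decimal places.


We compute the gradient at x_0 and apply the update.
f'(x) = 66*x + 44
f'(1.6763) = 66*1.6763 + 44 = 154.6358
x_1 = 1.6763 - 0.05*154.6358 = -6.0555


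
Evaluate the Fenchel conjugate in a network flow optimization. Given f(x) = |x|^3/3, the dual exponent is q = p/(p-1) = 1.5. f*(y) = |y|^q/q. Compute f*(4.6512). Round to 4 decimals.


The conjugate exponent q satisfies 1/p + 1/q = 1.
p = 3, so q = 3/(3 - 1) = 1.5
|y|^q = 4.6512^1.5 = 10.0311
f*(4.6512) = 10.0311 / 1.5 = 6.6874


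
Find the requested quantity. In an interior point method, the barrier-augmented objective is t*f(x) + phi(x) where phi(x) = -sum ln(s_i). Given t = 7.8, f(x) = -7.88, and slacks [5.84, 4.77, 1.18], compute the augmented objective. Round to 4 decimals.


Step 1: Compute log-barrier.
ln values: [1.7647, 1.5623, 0.1655]
phi = -(1.7647 + 1.5623 + 0.1655) = -3.4926
Step 2: Compute augmented objective.
t*f(x) = 7.8*-7.88 = -61.464
Total = -61.464 - 3.4926 = -64.9566


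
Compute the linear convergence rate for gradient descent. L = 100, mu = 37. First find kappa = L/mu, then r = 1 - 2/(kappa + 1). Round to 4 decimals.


Step 1: Compute the condition number.
kappa = L/mu = 100/37 = 2.7027
Step 2: Compute the convergence rate.
r = 1 - 2/(kappa + 1) = 1 - 2*mu/(L + mu) = (L - mu)/(L + mu) = 63/137 = 0.4599


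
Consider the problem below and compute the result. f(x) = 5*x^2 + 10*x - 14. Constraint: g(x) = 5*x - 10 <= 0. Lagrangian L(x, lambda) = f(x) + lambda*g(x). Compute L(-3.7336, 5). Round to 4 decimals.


Step 1: Evaluate f(x).
f(-3.7336) = 5*(-3.7336)^2 + 10*(-3.7336) - 14 = 18.3628
Step 2: Evaluate g(x).
g(-3.7336) = 5*-3.7336 - 10 = -28.668
Step 3: Compute Lagrangian.
L = 18.3628 + 5*-28.668 = -124.9772


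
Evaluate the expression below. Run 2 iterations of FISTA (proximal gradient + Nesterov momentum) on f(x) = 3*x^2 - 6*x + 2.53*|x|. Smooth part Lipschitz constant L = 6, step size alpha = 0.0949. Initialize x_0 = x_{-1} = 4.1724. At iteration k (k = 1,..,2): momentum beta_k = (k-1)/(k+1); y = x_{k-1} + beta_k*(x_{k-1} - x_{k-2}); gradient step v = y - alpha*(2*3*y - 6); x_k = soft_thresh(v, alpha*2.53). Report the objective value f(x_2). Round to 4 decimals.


FISTA on f(x) = 3*x^2 - 6*x + 2.53*|x|
L = 6, alpha = 0.0949
Iteration 1: beta = 0.0, y = 4.1724 + 0.0*(4.1724 - 4.1724) = 4.1724
  grad(y) = 19.0344, v = y - alpha*grad = 2.366
  prox(v) = soft_thresh(2.366, 0.2401) = 2.1259
Iteration 2: beta = 0.3333, y = 2.1259 + 0.3333*(2.1259 - 4.1724) = 1.4438
  grad(y) = 2.6627, v = y - alpha*grad = 1.1911
  prox(v) = soft_thresh(1.1911, 0.2401) = 0.951
f(x_2) = 3*0.951^2 - 6*0.951 + 2.53*|0.951| = -0.5868


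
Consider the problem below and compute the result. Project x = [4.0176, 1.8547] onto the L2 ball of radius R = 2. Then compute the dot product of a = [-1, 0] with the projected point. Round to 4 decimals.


Step 1: Compute ||x|| (intermediates to 6 decimals).
||x|| = sqrt(4.0176^2 + 1.8547^2) = 4.425045
Step 2: Project.
Since ||x|| > R, scale = R/||x|| = 2/4.425045 = 0.451973, proj(x) = scale * x
proj(x) = [1.815847, 0.838274]
Step 3: Dot product.
a^T * proj(x) = -1*1.815847 + 0*0.838274 = -1.8158


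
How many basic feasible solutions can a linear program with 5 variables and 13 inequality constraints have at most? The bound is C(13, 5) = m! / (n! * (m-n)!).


Each vertex corresponds to some choice of n active constraints out of m, so the number of vertices is at most C(m, n) = m! / (n!(m-n)!).
m = 13, n = 5
Numerator: 13 * 12 * 11 * 10 * 9
Denominator: 5! = 120
C(13, 5) = 1287


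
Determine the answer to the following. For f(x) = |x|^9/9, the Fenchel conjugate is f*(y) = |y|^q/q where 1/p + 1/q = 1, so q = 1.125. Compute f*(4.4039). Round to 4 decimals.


The conjugate exponent q satisfies 1/p + 1/q = 1.
p = 9, so q = 9/(9 - 1) = 1.125
|y|^q = 4.4039^1.125 = 5.3005
f*(4.4039) = 5.3005 / 1.125 = 4.7116


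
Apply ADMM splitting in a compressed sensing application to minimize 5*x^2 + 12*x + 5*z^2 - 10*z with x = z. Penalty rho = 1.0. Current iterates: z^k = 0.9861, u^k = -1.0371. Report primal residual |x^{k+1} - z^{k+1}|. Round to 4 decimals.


ADMM iteration with rho = 1.0, z^k = 0.9861, u^k = -1.0371
Step 1: x-update.
Minimize 5*x^2 + 12*x + (1.0/2)*(x - 0.9861 - 1.0371)^2
FOC: (2*5 + 1.0)*x = -12 + 1.0*(0.9861 + 1.0371)
x^{k+1} = -0.907
Step 2: z-update.
Minimize 5*z^2 - 10*z + (1.0/2)*(-0.907 - z - 1.0371)^2
FOC: (2*5 + 1.0)*z = 10 + 1.0*(-0.907 - 1.0371)
z^{k+1} = 0.7324
Step 3: u-update.
u^{k+1} = -1.0371 - 0.907 - 0.7324 = -2.6764
Step 4: Primal residual = |-0.907 - 0.7324| = 1.6393


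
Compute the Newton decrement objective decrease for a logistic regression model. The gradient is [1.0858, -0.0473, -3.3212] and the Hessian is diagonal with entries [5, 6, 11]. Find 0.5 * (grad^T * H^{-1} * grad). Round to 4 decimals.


Step 1: H is diagonal, so H^(-1) * g = [0.2172, -0.0079, -0.3019].
Step 2: g^T H^(-1) g = sum_i g_i^2 / H_ii
  = (1.0858)^2/5 + (-0.0473)^2/6 + (-3.3212)^2/11
  = 0.2358 + 0.0004 + 1.0028 = 1.2389
Step 3: Objective decrease = 0.5 * g^T H^(-1) g = 0.6195


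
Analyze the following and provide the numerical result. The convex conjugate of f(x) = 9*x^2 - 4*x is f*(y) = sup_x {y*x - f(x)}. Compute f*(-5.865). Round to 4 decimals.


f*(y) = sup_x {y*x - a*x^2 - b*x} = sup_x {(y-b)*x - a*x^2}
FOC: (y - b) - 2a*x = 0 => x* = (y - b)/(2a)
x* = (-5.865 + 4)/(2*9) = -0.1036
f*(-5.865) = (y-b)^2/(4a) = (-5.865 + 4)^2/(4*9)
= 3.4782/36 = 0.0966


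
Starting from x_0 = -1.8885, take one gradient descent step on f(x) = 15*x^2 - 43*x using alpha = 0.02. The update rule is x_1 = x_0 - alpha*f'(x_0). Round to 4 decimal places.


We compute the gradient at x_0 and apply the update.
f'(x) = 30*x - 43
f'(-1.8885) = 30*-1.8885 - 43 = -99.655
x_1 = -1.8885 - 0.02*-99.655 = 0.1046


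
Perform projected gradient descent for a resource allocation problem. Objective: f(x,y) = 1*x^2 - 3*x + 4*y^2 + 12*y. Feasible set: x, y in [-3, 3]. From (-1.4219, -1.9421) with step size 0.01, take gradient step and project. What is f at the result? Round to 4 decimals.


Step 1: Compute gradient at (-1.4219, -1.9421).
grad_x = 2*1*-1.4219 - 3 = -5.8438
grad_y = 2*4*-1.9421 + 12 = -3.5368
Step 2: Gradient step.
x_raw = -1.4219 - 0.01*-5.8438 = -1.3635
y_raw = -1.9421 - 0.01*-3.5368 = -1.9067
Step 3: Project onto [-3, 3].
x_proj = clip(-1.3635) = -1.3635
y_proj = clip(-1.9067) = -1.9067
Step 4: Evaluate f.
f(-1.3635, -1.9067) = -2.3889


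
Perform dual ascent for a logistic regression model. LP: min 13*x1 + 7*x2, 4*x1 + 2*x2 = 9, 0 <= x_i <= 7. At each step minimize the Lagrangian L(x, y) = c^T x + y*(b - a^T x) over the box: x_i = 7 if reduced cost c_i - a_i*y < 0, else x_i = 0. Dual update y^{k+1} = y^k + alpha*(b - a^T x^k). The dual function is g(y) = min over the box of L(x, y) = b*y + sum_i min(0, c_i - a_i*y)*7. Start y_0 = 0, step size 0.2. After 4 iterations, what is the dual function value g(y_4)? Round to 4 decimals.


Dual ascent for LP: min 13*x1 + 7*x2, 4*x1 + 2*x2 = 9, 0 <= x_i <= 7
Step 1: y^k = 0.0, reduced costs: (13.0, 7.0)
  x^k = (0.0, 0.0), subgradient = b - a^T x = 9.0
  y^{k+1} = 0.0 + 0.2*9.0 = 1.8
Step 2: y^k = 1.8, reduced costs: (5.8, 3.4)
  x^k = (0.0, 0.0), subgradient = b - a^T x = 9.0
  y^{k+1} = 1.8 + 0.2*9.0 = 3.6
Step 3: y^k = 3.6, reduced costs: (-1.4, -0.2)
  x^k = (7.0, 7.0), subgradient = b - a^T x = -33.0
  y^{k+1} = 3.6 + 0.2*-33.0 = -3.0
Step 4: y^k = -3.0, reduced costs: (25.0, 13.0)
  x^k = (0.0, 0.0), subgradient = b - a^T x = 9.0
  y^{k+1} = -3.0 + 0.2*9.0 = -1.2
Dual objective at y_4 = -1.2: reduced costs (17.8, 9.4), box minimizer x = (0.0, 0.0)
g(y_4) = b*y + (c1 - a1*y)*x1 + (c2 - a2*y)*x2 = 9*(-1.2) + 17.8*0.0 + 9.4*0.0 = -10.8 + 0.0 + 0.0 = -10.8


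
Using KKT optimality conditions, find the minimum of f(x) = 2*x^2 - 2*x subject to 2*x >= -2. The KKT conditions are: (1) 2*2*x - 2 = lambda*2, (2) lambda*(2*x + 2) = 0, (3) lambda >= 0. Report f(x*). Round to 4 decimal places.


Step 1: Try lambda = 0 (constraint inactive).
Stationarity: 2*2*x - 2 = 0
x* = 2/(2*2) = 0.5
Check constraint: 2*0.5 = 1.0 >= -2 -- satisfied.
Step 2: Compute optimal value.
f(x*) = 2*0.5^2 - 2*0.5 = -0.5


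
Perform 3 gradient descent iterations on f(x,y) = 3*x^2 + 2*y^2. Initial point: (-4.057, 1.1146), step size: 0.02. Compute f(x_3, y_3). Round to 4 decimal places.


Gradient descent on f(x,y) = 3*x^2 + 2*y^2.
Starting point: (-4.057, 1.1146), alpha = 0.02
Step 1: grad_x = 2*3*-4.057 = -24.342, grad_y = 2*2*1.1146 = 4.4584
  x_1 = -4.057 - 0.02*-24.342 = -3.5702
  y_1 = 1.1146 - 0.02*4.4584 = 1.0254
Step 2: grad_x = 2*3*-3.5702 = -21.421, grad_y = 2*2*1.0254 = 4.1017
  x_2 = -3.5702 - 0.02*-21.421 = -3.1417
  y_2 = 1.0254 - 0.02*4.1017 = 0.9434
Step 3: grad_x = 2*3*-3.1417 = -18.8504, grad_y = 2*2*0.9434 = 3.7736
  x_3 = -3.1417 - 0.02*-18.8504 = -2.7647
  y_3 = 0.9434 - 0.02*3.7736 = 0.8679
f(-2.7647, 0.8679) = 3*(-2.7647)^2 + 2*0.8679^2 = 24.4378


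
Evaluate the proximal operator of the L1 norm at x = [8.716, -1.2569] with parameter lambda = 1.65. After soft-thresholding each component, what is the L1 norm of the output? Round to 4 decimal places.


Soft-thresholding with lambda = 1.65:
prox(8.716) = sign(8.716)*max(|8.716| - 1.65, 0) = 7.066
prox(-1.2569) = sign(-1.2569)*max(|-1.2569| - 1.65, 0) = 0.0
prox(x) = [7.066, 0.0]
||prox(x)||_1 = 7.066 + 0.0 = 7.066


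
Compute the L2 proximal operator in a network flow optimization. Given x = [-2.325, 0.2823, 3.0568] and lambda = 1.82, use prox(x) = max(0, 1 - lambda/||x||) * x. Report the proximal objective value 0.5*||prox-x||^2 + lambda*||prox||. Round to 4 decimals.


Step 1: Compute ||x||.
||x|| = 3.8509
Step 2: Compute scaling factor.
scale = max(0, 1 - 1.82/3.8509) = 0.5274
Step 3: prox(x) = [-1.2262, 0.1489, 1.6121]
||prox(x)|| = 2.0309
Step 4: Proximal objective.
0.5*||prox-x||^2 = 1.6562
lambda*||prox|| = 3.6962
Total = 5.3524


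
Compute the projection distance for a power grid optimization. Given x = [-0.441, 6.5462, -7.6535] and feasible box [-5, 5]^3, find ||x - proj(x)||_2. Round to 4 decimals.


Project each component onto [-5, 5].
clip(-0.441) = -0.441, clip(6.5462) = 5.0, clip(-7.6535) = -5.0
Projection = [-0.441, 5.0, -5.0]
Squared diffs: [0.0, 2.3907, 7.0411]
Distance = sqrt(9.4318) = 3.0711


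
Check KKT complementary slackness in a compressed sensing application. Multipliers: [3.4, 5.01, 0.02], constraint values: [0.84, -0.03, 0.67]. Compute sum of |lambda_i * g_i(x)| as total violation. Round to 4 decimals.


KKT complementary slackness check:
lambda_1 * g_1 = 3.4 * 0.84 = 2.856
lambda_2 * g_2 = 5.01 * -0.03 = -0.1503
lambda_3 * g_3 = 0.02 * 0.67 = 0.0134
Total violation = 2.856 + 0.1503 + 0.0134 = 3.0197


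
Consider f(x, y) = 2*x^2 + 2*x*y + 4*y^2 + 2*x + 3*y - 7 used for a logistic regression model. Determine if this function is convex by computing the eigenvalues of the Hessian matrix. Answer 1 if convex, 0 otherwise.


The Hessian of f(x,y) = 2*x^2 + 2*x*y + 4*y^2 + 2*x + 3*y - 7 is:
H = [[4, 2], [2, 8]]
Trace = 4 + 8 = 12
Determinant = 4*8 - (2)^2 = 28
Discriminant = (12)^2 - 4*28 = 32.0
Eigenvalues: lambda_1 = 3.1716, lambda_2 = 8.8284
The function is convex.

1


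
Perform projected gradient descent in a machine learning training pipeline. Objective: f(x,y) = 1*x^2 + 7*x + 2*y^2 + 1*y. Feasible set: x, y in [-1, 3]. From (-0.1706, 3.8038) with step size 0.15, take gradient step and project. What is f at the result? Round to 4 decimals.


Step 1: Compute gradient at (-0.1706, 3.8038).
grad_x = 2*1*-0.1706 + 7 = 6.6588
grad_y = 2*2*3.8038 + 1 = 16.2152
Step 2: Gradient step.
x_raw = -0.1706 - 0.15*6.6588 = -1.1694
y_raw = 3.8038 - 0.15*16.2152 = 1.3715
Step 3: Project onto [-1, 3].
x_proj = clip(-1.1694) = -1.0
y_proj = clip(1.3715) = 1.3715
Step 4: Evaluate f.
f(-1.0, 1.3715) = -0.8663


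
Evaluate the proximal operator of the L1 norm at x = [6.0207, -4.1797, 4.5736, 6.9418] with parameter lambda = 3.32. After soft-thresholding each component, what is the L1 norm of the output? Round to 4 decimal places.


Soft-thresholding with lambda = 3.32:
prox(6.0207) = sign(6.0207)*max(|6.0207| - 3.32, 0) = 2.7007
prox(-4.1797) = sign(-4.1797)*max(|-4.1797| - 3.32, 0) = -0.8597
prox(4.5736) = sign(4.5736)*max(|4.5736| - 3.32, 0) = 1.2536
prox(6.9418) = sign(6.9418)*max(|6.9418| - 3.32, 0) = 3.6218
prox(x) = [2.7007, -0.8597, 1.2536, 3.6218]
||prox(x)||_1 = 2.7007 + 0.8597 + 1.2536 + 3.6218 = 8.4358


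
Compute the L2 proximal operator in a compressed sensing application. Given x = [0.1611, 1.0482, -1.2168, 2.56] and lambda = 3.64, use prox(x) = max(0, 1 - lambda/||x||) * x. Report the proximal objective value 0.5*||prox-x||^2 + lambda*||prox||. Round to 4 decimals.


Step 1: Compute ||x||.
||x|| = 3.0264
Step 2: Compute scaling factor.
scale = max(0, 1 - 3.64/3.0264) = 0.0
Step 3: prox(x) = [0.0, 0.0, -0.0, 0.0]
||prox(x)|| = 0.0
Step 4: Proximal objective.
0.5*||prox-x||^2 = 4.5794
lambda*||prox|| = 0.0
Total = 4.5794


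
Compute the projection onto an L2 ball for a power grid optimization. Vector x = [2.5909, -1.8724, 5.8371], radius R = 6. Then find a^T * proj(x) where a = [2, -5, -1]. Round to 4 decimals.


Step 1: Compute ||x|| (intermediates to 6 decimals).
||x|| = sqrt(2.5909^2 + (-1.8724)^2 + 5.8371^2) = 6.655102
Step 2: Project.
Since ||x|| > R, scale = R/||x|| = 6/6.655102 = 0.901564, proj(x) = scale * x
proj(x) = [2.335862, -1.688088, 5.262519]
Step 3: Dot product.
a^T * proj(x) = 2*2.335862 - 5*(-1.688088) - 1*5.262519 = 7.8496


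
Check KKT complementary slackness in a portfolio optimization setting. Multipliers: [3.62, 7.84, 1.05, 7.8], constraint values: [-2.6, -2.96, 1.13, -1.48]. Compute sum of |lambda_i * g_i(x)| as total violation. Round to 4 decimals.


KKT complementary slackness check:
lambda_1 * g_1 = 3.62 * -2.6 = -9.412
lambda_2 * g_2 = 7.84 * -2.96 = -23.2064
lambda_3 * g_3 = 1.05 * 1.13 = 1.1865
lambda_4 * g_4 = 7.8 * -1.48 = -11.544
Total violation = 9.412 + 23.2064 + 1.1865 + 11.544 = 45.3489


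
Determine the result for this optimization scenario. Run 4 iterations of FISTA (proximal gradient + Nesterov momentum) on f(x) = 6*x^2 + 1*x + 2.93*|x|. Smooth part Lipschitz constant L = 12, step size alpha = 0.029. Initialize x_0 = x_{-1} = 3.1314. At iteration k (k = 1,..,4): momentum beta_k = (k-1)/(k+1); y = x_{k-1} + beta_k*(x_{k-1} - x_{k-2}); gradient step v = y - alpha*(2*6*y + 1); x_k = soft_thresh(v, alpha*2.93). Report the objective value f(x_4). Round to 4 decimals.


FISTA on f(x) = 6*x^2 + 1*x + 2.93*|x|
L = 12, alpha = 0.029
Iteration 1: beta = 0.0, y = 3.1314 + 0.0*(3.1314 - 3.1314) = 3.1314
  grad(y) = 38.5768, v = y - alpha*grad = 2.0127
  prox(v) = soft_thresh(2.0127, 0.085) = 1.9277
Iteration 2: beta = 0.3333, y = 1.9277 + 0.3333*(1.9277 - 3.1314) = 1.5265
  grad(y) = 19.3176, v = y - alpha*grad = 0.9663
  prox(v) = soft_thresh(0.9663, 0.085) = 0.8813
Iteration 3: beta = 0.5, y = 0.8813 + 0.5*(0.8813 - 1.9277) = 0.3581
  grad(y) = 5.297, v = y - alpha*grad = 0.2045
  prox(v) = soft_thresh(0.2045, 0.085) = 0.1195
Iteration 4: beta = 0.6, y = 0.1195 + 0.6*(0.1195 - 0.8813) = -0.3376
  grad(y) = -3.0509, v = y - alpha*grad = -0.2491
  prox(v) = soft_thresh(-0.2491, 0.085) = -0.1641
f(x_4) = 6*(-0.1641)^2 + 1*(-0.1641) + 2.93*|-0.1641| = 0.4784


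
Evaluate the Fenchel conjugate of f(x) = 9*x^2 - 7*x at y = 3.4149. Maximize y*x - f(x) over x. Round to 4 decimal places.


f*(y) = sup_x {y*x - a*x^2 - b*x} = sup_x {(y-b)*x - a*x^2}
FOC: (y - b) - 2a*x = 0 => x* = (y - b)/(2a)
x* = (3.4149 + 7)/(2*9) = 0.5786
f*(3.4149) = (y-b)^2/(4a) = (3.4149 + 7)^2/(4*9)
= 108.4701/36 = 3.0131


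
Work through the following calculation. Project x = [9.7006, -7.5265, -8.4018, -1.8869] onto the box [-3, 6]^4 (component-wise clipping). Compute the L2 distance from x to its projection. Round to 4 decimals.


Project each component onto [-3, 6].
clip(9.7006) = 6.0, clip(-7.5265) = -3.0, clip(-8.4018) = -3.0, clip(-1.8869) = -1.8869
Projection = [6.0, -3.0, -3.0, -1.8869]
Squared diffs: [13.6944, 20.4892, 29.1794, 0.0]
Distance = sqrt(63.363) = 7.9601


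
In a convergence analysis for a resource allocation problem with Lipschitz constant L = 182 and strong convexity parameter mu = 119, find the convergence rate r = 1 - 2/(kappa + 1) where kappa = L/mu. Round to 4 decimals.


Step 1: Compute the condition number.
kappa = L/mu = 182/119 = 1.5294
Step 2: Compute the convergence rate.
r = 1 - 2/(kappa + 1) = 1 - 2*mu/(L + mu) = (L - mu)/(L + mu) = 63/301 = 0.2093


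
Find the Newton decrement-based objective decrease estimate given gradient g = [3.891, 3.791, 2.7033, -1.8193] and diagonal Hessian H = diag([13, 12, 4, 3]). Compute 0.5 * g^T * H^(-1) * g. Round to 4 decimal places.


Step 1: H is diagonal, so H^(-1) * g = [0.2993, 0.3159, 0.6758, -0.6064].
Step 2: g^T H^(-1) g = sum_i g_i^2 / H_ii
  = (3.891)^2/13 + (3.791)^2/12 + (2.7033)^2/4 + (-1.8193)^2/3
  = 1.1646 + 1.1976 + 1.827 + 1.1033 = 5.2925
Step 3: Objective decrease = 0.5 * g^T H^(-1) g = 2.6462


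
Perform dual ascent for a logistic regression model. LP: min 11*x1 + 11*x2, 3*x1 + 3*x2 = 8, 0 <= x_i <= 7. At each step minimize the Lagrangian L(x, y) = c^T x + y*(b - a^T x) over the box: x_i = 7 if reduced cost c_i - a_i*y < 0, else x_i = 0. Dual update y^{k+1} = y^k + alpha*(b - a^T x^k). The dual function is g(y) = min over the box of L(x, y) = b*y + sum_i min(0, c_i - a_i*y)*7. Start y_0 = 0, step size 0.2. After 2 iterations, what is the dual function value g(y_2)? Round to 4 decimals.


Dual ascent for LP: min 11*x1 + 11*x2, 3*x1 + 3*x2 = 8, 0 <= x_i <= 7
Step 1: y^k = 0.0, reduced costs: (11.0, 11.0)
  x^k = (0.0, 0.0), subgradient = b - a^T x = 8.0
  y^{k+1} = 0.0 + 0.2*8.0 = 1.6
Step 2: y^k = 1.6, reduced costs: (6.2, 6.2)
  x^k = (0.0, 0.0), subgradient = b - a^T x = 8.0
  y^{k+1} = 1.6 + 0.2*8.0 = 3.2
Dual objective at y_2 = 3.2: reduced costs (1.4, 1.4), box minimizer x = (0.0, 0.0)
g(y_2) = b*y + (c1 - a1*y)*x1 + (c2 - a2*y)*x2 = 8*3.2 + 1.4*0.0 + 1.4*0.0 = 25.6 + 0.0 + 0.0 = 25.6


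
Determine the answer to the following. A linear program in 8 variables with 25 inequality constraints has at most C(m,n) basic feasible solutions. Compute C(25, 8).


Each vertex corresponds to some choice of n active constraints out of m, so the number of vertices is at most C(m, n) = m! / (n!(m-n)!).
m = 25, n = 8
Numerator: 25 * 24 * 23 * 22 * 21 * 20 * 19 * 18
Denominator: 8! = 40320
C(25, 8) = 1081575


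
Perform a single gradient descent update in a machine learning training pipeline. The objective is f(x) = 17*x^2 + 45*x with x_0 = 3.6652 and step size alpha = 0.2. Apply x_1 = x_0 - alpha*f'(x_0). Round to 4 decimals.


We compute the gradient at x_0 and apply the update.
f'(x) = 34*x + 45
f'(3.6652) = 34*3.6652 + 45 = 169.6168
x_1 = 3.6652 - 0.2*169.6168 = -30.2582


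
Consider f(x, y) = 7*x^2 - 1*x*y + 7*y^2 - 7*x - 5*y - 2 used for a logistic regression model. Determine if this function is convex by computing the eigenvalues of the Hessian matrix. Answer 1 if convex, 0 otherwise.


The Hessian of f(x,y) = 7*x^2 - 1*x*y + 7*y^2 - 7*x - 5*y - 2 is:
H = [[14, -1], [-1, 14]]
Trace = 14 + 14 = 28
Determinant = 14*14 - (-1)^2 = 195
Discriminant = (28)^2 - 4*195 = 4.0
Eigenvalues: lambda_1 = 13.0, lambda_2 = 15.0
The function is convex.

1


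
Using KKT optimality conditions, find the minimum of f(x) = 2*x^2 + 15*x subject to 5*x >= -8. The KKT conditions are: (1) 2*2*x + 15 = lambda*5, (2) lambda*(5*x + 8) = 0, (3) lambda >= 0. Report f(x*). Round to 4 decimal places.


Step 1: Try lambda = 0 (constraint inactive).
x_unc = -15/(2*2) = -3.75
Check: 5*-3.75 = -18.75 < -8 -- violated!
Step 2: Constraint must be active: 5*x = -8
x* = -8/5 = -1.6
lambda = (2*2*(-1.6) + 15)/5 = 1.72
Step 3: Compute optimal value.
f(x*) = 2*(-1.6)^2 + 15*(-1.6) = -18.88
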